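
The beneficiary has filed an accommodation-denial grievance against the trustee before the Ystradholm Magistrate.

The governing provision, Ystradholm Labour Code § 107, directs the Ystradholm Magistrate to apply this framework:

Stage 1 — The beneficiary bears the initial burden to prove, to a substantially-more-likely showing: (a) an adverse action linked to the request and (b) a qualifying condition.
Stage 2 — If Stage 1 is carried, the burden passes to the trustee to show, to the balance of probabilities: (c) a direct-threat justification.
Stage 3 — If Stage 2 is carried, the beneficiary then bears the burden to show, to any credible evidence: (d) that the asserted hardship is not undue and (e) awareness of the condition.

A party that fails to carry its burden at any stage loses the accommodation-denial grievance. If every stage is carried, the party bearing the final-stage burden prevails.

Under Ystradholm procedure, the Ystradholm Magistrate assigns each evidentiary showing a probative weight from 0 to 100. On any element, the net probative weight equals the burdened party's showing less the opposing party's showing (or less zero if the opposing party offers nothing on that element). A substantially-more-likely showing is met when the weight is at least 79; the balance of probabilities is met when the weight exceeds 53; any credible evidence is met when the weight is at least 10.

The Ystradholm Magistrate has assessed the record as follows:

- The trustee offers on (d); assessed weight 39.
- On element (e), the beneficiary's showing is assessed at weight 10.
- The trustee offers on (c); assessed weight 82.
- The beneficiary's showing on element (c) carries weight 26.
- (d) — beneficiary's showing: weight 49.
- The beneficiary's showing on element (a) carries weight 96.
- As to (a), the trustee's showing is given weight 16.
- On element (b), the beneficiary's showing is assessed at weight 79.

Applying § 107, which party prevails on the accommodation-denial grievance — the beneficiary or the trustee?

Stage 1 (beneficiary, a substantially-more-likely showing, weight is at least 79): (a) net 96−16=80 ≥ 79 — meets; (b) 79 ≥ 79 — meets.
  The beneficiary carries Stage 1; the trustee now bears the burden.
Stage 2 (trustee, the balance of probabilities, weight exceeds 53): (c) net 82−26=56 > 53 — meets.
  Stage 2 is satisfied; the onus moves to the beneficiary.
Stage 3 (beneficiary, any credible evidence, weight is at least 10): (d) net 49−39=10 ≥ 10 — meets; (e) 10 ≥ 10 — meets.
  Stage 3 carried; the final stage is satisfied.
Every stage carried; the beneficiary prevails.

beneficiary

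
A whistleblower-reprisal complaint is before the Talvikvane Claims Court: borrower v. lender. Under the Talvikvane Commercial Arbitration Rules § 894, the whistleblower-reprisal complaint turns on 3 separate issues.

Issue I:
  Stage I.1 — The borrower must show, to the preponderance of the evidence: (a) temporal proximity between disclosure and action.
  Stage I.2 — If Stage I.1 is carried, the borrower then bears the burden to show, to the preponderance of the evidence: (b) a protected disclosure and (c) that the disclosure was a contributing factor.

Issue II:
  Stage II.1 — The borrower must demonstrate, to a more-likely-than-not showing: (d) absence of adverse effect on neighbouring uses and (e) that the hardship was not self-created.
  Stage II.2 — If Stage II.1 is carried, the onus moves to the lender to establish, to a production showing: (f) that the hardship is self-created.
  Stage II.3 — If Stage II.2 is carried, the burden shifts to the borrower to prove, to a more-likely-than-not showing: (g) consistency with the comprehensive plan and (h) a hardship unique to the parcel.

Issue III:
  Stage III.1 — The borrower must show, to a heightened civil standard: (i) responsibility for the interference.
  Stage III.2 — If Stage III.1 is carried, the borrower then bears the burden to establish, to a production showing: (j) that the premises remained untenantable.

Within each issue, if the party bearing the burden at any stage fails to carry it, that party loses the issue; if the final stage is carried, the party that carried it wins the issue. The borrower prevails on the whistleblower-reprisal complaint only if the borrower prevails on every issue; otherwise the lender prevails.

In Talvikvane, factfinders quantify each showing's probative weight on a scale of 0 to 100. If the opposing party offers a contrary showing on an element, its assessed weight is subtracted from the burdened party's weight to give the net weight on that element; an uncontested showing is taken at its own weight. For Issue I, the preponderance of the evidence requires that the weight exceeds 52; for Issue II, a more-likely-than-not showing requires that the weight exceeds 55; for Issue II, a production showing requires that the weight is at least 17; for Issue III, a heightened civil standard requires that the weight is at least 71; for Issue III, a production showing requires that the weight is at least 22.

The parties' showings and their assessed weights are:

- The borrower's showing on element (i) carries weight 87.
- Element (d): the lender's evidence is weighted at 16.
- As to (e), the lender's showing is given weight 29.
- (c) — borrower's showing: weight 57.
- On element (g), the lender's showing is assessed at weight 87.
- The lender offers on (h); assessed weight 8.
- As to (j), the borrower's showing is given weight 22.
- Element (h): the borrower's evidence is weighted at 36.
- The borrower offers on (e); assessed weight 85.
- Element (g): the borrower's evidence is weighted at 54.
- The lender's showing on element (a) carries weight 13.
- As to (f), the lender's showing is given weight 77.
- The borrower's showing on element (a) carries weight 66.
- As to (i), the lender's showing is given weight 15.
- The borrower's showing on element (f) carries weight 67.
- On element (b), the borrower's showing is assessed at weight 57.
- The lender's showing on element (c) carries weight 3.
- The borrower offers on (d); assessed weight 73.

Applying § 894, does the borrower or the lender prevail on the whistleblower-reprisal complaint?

borrower

— Issue I —
Stage I.1 (borrower, the preponderance of the evidence, weight exceeds 52): (a) net 66−13=53 > 52 — meets.
  Stage I.1 carried; the burden remains with the borrower.
Stage I.2 (borrower, the preponderance of the evidence, weight exceeds 52): (b) 57 > 52 — meets; (c) net 57−3=54 > 52 — meets.
  The borrower carries the last stage.
Every stage carried; the borrower prevails on this issue.
— Issue II —
Stage II.1 (borrower, a more-likely-than-not showing, weight exceeds 55): (d) net 73−16=57 > 55 — meets; (e) net 85−29=56 > 55 — meets.
  Stage II.1 carried; the burden shifts to the lender.
Stage II.2 (lender, a production showing, weight is at least 17): (f) net 77−67=10 < 17 — fails.
  The lender does not carry Stage II.2.
The borrower prevails on this issue.
— Issue III —
At Stage III.1 the borrower must meet a heightened civil standard (weight is at least 71): on (i) the weight is 87 less the opposing 15 gives net 72, which does reach 71, so (i) meets the standard.
  All elements met. The borrower retains the burden for Stage III.2.
At Stage III.2 the borrower must meet a production showing (weight is at least 22): on (j) the weight is 22, which does reach 22, so (j) meets the standard.
  The borrower carries the last stage.
All stages carried — the borrower prevails on this issue.
Per-issue: Issue I → borrower; Issue II → borrower; Issue III → borrower. The borrower must prevail on every issue; overall, the borrower prevails.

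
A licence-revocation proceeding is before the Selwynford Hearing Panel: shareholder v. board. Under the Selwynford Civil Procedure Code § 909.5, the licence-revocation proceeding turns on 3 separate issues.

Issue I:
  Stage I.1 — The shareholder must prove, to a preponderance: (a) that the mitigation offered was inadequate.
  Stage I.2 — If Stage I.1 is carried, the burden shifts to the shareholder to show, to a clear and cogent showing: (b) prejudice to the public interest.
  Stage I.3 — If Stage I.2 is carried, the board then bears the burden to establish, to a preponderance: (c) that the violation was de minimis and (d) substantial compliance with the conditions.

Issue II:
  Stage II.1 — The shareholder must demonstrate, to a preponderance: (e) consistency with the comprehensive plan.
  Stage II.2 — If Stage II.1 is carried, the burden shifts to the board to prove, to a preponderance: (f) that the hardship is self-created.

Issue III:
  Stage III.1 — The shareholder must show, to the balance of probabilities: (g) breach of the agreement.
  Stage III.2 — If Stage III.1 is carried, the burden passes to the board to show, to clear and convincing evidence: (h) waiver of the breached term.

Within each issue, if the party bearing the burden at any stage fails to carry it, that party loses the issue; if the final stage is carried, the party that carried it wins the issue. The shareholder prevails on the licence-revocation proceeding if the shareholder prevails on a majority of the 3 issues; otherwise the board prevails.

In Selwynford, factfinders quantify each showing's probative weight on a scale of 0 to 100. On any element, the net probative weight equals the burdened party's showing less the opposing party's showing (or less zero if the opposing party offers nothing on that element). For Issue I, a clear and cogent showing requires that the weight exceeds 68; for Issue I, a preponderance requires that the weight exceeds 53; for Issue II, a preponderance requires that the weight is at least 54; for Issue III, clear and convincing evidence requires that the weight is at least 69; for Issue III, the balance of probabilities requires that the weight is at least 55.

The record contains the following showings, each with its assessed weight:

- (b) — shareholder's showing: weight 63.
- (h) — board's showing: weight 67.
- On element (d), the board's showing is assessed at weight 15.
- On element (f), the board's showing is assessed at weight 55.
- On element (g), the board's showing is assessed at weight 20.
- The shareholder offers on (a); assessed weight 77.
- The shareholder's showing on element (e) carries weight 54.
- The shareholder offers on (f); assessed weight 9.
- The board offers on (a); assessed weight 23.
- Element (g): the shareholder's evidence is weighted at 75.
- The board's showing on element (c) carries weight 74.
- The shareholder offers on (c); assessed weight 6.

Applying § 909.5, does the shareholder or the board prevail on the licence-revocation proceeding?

shareholder

— Issue I —
Stage I.1 (shareholder, a preponderance, weight exceeds 53): (a) net 77−23=54 > 53 — meets.
  Stage I.1 carried; the burden remains with the shareholder.
Stage I.2 (shareholder, a clear and cogent showing, weight exceeds 68): (b) 63 ≤ 68 — fails.
  Stage I.2 not carried; the shareholder fails its burden.
So the board prevails on this issue.
— Issue II —
At Stage II.1 the shareholder must meet a preponderance (weight is at least 54): on (e) the weight is 54, which does reach 54, so (e) meets the standard.
  All elements met. The burden passes to the board.
At Stage II.2 the board must meet a preponderance (weight is at least 54): on (f) the weight is 55 less the opposing 9 gives net 46, which does not reach 54, so (f) does not meet the standard.
  Stage II.2 not carried; the board fails its burden.
The shareholder prevails on this issue.
— Issue III —
Stage III.1 — burden on shareholder; standard: the balance of probabilities (weight is at least 55).
    (g): 75 − 20 = 55 ≥ 55 [met]
  The shareholder carries Stage III.1; the board now bears the burden.
Stage III.2 — burden on board; standard: clear and convincing evidence (weight is at least 69).
    (h): 67 < 69 [not met]
  Not every element is met, so the board fails to carry Stage III.2.
The analysis ends at Stage III.2; the shareholder prevails on this issue.
Per-issue: Issue I → board; Issue II → shareholder; Issue III → shareholder. The shareholder must prevail on a majority of issues; overall, the shareholder prevails.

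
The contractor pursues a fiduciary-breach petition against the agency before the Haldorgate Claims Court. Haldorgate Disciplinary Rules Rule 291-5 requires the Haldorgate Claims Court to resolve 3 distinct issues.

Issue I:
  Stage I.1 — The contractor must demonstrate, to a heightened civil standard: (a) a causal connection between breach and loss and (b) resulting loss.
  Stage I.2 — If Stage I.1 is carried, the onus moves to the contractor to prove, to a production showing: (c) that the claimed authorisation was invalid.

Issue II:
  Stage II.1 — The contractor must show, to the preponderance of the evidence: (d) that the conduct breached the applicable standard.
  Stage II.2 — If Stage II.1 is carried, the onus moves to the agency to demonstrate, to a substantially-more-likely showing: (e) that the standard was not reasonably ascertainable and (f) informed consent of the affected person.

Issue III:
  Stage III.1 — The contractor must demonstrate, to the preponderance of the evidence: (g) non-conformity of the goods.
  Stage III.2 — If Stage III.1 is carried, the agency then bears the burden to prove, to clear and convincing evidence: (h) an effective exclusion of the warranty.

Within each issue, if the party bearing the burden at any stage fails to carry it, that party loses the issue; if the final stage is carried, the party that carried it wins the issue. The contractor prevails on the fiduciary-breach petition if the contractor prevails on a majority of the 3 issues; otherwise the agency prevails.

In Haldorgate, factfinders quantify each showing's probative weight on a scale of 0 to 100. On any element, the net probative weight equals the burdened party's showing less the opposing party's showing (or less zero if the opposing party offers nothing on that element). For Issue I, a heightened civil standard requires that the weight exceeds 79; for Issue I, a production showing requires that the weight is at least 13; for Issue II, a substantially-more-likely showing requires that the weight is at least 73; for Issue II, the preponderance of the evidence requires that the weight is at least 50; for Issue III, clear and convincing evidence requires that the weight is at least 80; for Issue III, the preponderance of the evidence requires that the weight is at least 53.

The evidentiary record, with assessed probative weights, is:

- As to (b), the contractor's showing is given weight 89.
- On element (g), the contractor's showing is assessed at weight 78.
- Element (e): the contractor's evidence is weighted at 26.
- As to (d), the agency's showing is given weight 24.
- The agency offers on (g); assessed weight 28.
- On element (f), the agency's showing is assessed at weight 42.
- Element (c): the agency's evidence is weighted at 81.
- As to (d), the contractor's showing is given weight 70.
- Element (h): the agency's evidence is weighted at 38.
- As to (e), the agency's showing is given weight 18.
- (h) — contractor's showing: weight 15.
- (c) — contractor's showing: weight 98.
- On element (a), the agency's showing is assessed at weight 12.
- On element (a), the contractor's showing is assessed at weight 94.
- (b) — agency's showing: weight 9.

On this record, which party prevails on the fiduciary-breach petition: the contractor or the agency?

agency

— Issue I —
At Stage I.1 the contractor must meet a heightened civil standard (weight exceeds 79): on (a) the weight is 94 less the opposing 12 gives net 82, which does exceed 79, so (a) meets the standard; on (b) the weight is 89 less the opposing 9 gives net 80, > 79, so (b) meets the standard.
  All elements met. The contractor retains the burden for Stage I.2.
At Stage I.2 the contractor must meet a production showing (weight is at least 13): on (c) the weight is 98 less the opposing 81 gives net 17, which does reach 13, so (c) meets the standard.
  All elements met at the final stage.
With every stage satisfied, the contractor prevails on this issue.
— Issue II —
At Stage II.1 the contractor must meet the preponderance of the evidence (weight is at least 50): on (d) the weight is 70 less the opposing 24 gives net 46, < 50, so (d) does not meet the standard.
  Stage II.1 not carried; the contractor fails its burden.
So the agency prevails on this issue.
— Issue III —
Stage III.1 (contractor, the preponderance of the evidence, weight is at least 53): (g) net 78−28=50 < 53 — fails.
  Not every element is met, so the contractor fails to carry Stage III.1.
So the agency prevails on this issue.
Per-issue: Issue I → contractor; Issue II → agency; Issue III → agency. The contractor must prevail on a majority of issues; overall, the agency prevails.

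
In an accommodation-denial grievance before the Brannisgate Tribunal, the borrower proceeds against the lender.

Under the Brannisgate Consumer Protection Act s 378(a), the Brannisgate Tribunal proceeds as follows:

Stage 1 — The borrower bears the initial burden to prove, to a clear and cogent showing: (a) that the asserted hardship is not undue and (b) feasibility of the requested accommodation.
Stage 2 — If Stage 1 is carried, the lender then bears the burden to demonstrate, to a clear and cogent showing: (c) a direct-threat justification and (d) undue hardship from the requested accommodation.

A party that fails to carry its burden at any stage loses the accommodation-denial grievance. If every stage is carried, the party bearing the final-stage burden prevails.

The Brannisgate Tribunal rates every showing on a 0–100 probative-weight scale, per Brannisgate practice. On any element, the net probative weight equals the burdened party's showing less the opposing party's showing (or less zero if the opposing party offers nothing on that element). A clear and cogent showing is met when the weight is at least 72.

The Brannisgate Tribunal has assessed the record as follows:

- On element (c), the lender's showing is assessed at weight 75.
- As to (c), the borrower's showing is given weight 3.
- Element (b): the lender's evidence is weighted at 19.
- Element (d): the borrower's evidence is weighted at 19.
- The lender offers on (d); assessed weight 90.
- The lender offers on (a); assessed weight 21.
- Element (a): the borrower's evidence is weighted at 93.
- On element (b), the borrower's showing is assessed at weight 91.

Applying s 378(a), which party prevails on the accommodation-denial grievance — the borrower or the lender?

Stage 1 (borrower, a clear and cogent showing, weight is at least 72): (a) net 93−21=72 ≥ 72 — meets; (b) net 91−19=72 ≥ 72 — meets.
  Stage 1 carried; the burden shifts to the lender.
Stage 2 (lender, a clear and cogent showing, weight is at least 72): (c) net 75−3=72 ≥ 72 — meets; (d) net 90−19=71 < 72 — fails.
  Not every element is met, so the lender fails to carry Stage 2.
The borrower prevails.

borrower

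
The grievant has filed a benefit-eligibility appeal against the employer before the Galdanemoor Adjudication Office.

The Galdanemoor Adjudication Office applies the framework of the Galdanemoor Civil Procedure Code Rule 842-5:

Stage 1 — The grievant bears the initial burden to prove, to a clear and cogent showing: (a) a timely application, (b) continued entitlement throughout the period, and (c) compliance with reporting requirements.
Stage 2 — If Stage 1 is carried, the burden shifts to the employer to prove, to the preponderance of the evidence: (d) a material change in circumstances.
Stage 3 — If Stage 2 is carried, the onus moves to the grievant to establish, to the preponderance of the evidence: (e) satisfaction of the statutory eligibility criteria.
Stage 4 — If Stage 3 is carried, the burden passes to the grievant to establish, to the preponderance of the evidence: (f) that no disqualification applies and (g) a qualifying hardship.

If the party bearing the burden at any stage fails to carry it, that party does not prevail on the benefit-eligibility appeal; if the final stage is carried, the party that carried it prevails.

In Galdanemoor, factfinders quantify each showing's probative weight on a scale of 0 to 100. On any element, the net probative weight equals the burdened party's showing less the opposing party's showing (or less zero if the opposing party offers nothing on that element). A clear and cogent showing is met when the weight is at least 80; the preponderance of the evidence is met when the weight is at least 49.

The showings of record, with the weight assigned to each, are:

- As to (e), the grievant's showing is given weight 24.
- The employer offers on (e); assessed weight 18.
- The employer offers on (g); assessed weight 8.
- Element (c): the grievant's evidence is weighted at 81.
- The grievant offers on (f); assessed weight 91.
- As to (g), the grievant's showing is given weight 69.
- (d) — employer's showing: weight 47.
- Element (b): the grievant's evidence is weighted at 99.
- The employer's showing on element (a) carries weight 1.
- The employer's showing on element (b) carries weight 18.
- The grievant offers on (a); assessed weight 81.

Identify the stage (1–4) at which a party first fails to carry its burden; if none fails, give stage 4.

stage 2

At Stage 1 the grievant must meet a clear and cogent showing (weight is at least 80): on (a) the weight is 81 less the opposing 1 gives net 80, which does reach 80, so (a) meets the standard; on (b) the weight is 99 less the opposing 18 gives net 81, ≥ 80, so (b) meets the standard; on (c) the weight is 81, ≥ 80, so (c) meets the standard.
  All elements met. The burden passes to the employer.
At Stage 2 the employer must meet the preponderance of the evidence (weight is at least 49): on (d) the weight is 47, which does not reach 49, so (d) does not meet the standard.
  Not every element is met, so the employer fails to carry Stage 2.
The analysis ends at Stage 2; the grievant prevails.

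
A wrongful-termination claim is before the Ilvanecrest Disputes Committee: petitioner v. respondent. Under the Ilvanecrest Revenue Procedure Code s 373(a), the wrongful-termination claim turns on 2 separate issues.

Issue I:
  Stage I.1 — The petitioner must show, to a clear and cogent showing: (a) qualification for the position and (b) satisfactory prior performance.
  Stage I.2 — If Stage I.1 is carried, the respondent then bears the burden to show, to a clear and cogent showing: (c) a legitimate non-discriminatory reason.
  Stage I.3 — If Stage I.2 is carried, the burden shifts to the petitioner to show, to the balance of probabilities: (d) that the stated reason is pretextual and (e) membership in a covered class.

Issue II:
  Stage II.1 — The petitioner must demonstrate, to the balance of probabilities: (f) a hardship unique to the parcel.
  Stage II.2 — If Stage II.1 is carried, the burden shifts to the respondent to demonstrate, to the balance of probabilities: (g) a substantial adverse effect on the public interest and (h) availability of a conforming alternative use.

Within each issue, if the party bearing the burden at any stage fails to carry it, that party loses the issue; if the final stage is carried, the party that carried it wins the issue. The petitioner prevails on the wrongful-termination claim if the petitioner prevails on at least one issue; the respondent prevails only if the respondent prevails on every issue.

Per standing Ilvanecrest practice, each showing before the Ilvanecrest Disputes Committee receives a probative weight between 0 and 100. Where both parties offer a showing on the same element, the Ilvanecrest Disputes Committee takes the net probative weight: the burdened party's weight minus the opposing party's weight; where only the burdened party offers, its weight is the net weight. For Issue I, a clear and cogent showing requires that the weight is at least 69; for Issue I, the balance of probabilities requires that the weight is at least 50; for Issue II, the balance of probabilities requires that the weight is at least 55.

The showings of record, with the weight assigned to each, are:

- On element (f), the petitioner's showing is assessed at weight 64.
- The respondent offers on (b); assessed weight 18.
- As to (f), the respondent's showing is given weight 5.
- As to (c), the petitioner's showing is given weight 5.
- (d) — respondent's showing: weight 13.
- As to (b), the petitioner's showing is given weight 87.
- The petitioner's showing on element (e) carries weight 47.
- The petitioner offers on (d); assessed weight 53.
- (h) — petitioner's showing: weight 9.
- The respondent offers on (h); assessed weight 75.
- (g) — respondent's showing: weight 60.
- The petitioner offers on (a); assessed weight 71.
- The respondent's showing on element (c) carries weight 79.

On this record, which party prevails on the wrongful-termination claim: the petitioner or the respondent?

— Issue I —
At Stage I.1 the petitioner must meet a clear and cogent showing (weight is at least 69): on (a) the weight is 71, which does reach 69, so (a) meets the standard; on (b) the weight is 87 less the opposing 18 gives net 69, which does reach 69, so (b) meets the standard.
  The petitioner carries Stage I.1; the respondent now bears the burden.
At Stage I.2 the respondent must meet a clear and cogent showing (weight is at least 69): on (c) the weight is 79 less the opposing 5 gives net 74, which does reach 69, so (c) meets the standard.
  The respondent carries Stage I.2; the petitioner now bears the burden.
At Stage I.3 the petitioner must meet the balance of probabilities (weight is at least 50): on (d) the weight is 53 less the opposing 13 gives net 40, which does not reach 50, so (d) does not meet the standard; on (e) the weight is 47, which does not reach 50, so (e) does not meet the standard.
  Not every element is met, so the petitioner fails to carry Stage I.3.
The respondent prevails on this issue.
— Issue II —
Stage II.1 (petitioner, the balance of probabilities, weight is at least 55): (f) net 64−5=59 ≥ 55 — meets.
  Stage II.1 is satisfied; the onus moves to the respondent.
Stage II.2 (respondent, the balance of probabilities, weight is at least 55): (g) 60 ≥ 55 — meets; (h) net 75−9=66 ≥ 55 — meets.
  All elements met at the final stage.
All stages carried — the respondent prevails on this issue.
Per-issue: Issue I → respondent; Issue II → respondent. The petitioner must prevail on at least one issue; overall, the respondent prevails.

respondent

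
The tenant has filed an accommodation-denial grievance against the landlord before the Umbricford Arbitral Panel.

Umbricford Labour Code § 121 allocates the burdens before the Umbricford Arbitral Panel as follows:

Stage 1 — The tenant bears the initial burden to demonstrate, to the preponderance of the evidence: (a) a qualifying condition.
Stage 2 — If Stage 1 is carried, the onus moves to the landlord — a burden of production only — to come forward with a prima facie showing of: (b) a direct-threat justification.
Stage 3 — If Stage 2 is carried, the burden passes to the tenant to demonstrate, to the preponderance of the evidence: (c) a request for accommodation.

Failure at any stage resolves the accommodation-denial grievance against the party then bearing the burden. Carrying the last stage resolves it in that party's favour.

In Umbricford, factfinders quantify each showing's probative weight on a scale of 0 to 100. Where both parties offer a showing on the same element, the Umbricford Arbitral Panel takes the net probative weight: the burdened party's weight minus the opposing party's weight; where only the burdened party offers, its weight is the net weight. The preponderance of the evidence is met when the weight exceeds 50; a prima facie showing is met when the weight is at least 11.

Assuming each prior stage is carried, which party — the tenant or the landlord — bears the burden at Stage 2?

Stage 2's rule assigns the burden to the landlord (to a prima facie showing).

landlord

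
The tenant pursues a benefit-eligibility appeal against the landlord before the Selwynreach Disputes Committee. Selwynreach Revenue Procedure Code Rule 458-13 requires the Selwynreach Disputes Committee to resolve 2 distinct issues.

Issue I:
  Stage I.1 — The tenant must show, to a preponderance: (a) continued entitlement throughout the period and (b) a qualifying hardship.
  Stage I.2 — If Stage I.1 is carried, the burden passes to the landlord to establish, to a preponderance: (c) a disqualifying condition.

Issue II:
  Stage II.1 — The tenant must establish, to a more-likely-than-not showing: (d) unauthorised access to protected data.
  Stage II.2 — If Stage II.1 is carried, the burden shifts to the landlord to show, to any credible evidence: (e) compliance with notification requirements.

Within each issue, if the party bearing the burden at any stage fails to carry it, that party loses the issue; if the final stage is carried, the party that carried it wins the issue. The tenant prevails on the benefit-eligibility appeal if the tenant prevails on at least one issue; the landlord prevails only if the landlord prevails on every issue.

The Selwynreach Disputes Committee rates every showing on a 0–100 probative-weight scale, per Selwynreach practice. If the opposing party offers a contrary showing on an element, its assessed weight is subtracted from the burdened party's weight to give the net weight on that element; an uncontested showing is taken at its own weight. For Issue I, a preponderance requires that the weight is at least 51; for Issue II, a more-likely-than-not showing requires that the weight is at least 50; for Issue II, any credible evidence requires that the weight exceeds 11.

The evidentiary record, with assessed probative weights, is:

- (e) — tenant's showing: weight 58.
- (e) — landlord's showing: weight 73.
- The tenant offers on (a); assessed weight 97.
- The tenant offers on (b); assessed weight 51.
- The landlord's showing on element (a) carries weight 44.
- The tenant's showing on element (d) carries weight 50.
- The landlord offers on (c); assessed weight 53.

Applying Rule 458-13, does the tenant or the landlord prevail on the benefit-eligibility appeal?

landlord

— Issue I —
At Stage I.1 the tenant must meet a preponderance (weight is at least 51): on (a) the weight is 97 less the opposing 44 gives net 53, which does reach 51, so (a) meets the standard; on (b) the weight is 51, ≥ 51, so (b) meets the standard.
  The tenant carries Stage I.1; the landlord now bears the burden.
At Stage I.2 the landlord must meet a preponderance (weight is at least 51): on (c) the weight is 53, which does reach 51, so (c) meets the standard.
  Stage I.2 carried; the final stage is satisfied.
With every stage satisfied, the landlord prevails on this issue.
— Issue II —
At Stage II.1 the tenant must meet a more-likely-than-not showing (weight is at least 50): on (d) the weight is 50, ≥ 50, so (d) meets the standard.
  Stage II.1 is satisfied; the onus moves to the landlord.
At Stage II.2 the landlord must meet any credible evidence (weight exceeds 11): on (e) the weight is 73 less the opposing 58 gives net 15, > 11, so (e) meets the standard.
  The landlord carries the last stage.
Every stage carried; the landlord prevails on this issue.
Per-issue: Issue I → landlord; Issue II → landlord. The tenant must prevail on at least one issue; overall, the landlord prevails.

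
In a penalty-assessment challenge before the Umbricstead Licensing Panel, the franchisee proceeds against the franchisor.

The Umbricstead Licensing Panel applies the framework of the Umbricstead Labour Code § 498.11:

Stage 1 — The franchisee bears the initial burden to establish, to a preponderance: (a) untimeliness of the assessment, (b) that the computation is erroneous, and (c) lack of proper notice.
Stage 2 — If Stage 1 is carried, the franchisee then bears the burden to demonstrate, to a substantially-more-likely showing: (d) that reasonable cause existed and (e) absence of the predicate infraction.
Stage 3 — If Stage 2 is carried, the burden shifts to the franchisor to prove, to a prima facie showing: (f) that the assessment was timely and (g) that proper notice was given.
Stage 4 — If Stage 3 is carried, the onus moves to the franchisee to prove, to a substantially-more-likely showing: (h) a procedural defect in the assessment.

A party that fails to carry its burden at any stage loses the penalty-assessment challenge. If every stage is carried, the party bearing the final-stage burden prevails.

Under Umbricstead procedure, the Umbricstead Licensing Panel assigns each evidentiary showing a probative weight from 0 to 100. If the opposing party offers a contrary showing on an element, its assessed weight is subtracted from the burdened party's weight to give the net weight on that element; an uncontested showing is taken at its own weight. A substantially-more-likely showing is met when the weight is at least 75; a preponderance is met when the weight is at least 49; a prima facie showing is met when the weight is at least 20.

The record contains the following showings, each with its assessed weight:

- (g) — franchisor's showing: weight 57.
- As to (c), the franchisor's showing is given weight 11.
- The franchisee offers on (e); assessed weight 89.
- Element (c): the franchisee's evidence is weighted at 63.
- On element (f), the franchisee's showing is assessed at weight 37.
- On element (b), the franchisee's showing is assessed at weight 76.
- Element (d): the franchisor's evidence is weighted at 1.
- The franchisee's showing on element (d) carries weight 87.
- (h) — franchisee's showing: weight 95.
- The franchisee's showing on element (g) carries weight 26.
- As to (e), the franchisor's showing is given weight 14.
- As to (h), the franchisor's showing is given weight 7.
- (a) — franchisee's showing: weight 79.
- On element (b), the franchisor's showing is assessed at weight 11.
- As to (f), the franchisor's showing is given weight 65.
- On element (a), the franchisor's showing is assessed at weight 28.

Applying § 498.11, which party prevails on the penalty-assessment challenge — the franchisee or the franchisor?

At Stage 1 the franchisee must meet a preponderance (weight is at least 49): on (a) the weight is 79 less the opposing 28 gives net 51, which does reach 49, so (a) meets the standard; on (b) the weight is 76 less the opposing 11 gives net 65, which does reach 49, so (b) meets the standard; on (c) the weight is 63 less the opposing 11 gives net 52, ≥ 49, so (c) meets the standard.
  Stage 1 carried; the burden remains with the franchisee.
At Stage 2 the franchisee must meet a substantially-more-likely showing (weight is at least 75): on (d) the weight is 87 less the opposing 1 gives net 86, which does reach 75, so (d) meets the standard; on (e) the weight is 89 less the opposing 14 gives net 75, which does reach 75, so (e) meets the standard.
  Stage 2 carried; the burden shifts to the franchisor.
At Stage 3 the franchisor must meet a prima facie showing (weight is at least 20): on (f) the weight is 65 less the opposing 37 gives net 28, which does reach 20, so (f) meets the standard; on (g) the weight is 57 less the opposing 26 gives net 31, which does reach 20, so (g) meets the standard.
  All elements met. The burden passes to the franchisee.
At Stage 4 the franchisee must meet a substantially-more-likely showing (weight is at least 75): on (h) the weight is 95 less the opposing 7 gives net 88, which does reach 75, so (h) meets the standard.
  All elements met at the final stage.
With every stage satisfied, the franchisee prevails.

franchisee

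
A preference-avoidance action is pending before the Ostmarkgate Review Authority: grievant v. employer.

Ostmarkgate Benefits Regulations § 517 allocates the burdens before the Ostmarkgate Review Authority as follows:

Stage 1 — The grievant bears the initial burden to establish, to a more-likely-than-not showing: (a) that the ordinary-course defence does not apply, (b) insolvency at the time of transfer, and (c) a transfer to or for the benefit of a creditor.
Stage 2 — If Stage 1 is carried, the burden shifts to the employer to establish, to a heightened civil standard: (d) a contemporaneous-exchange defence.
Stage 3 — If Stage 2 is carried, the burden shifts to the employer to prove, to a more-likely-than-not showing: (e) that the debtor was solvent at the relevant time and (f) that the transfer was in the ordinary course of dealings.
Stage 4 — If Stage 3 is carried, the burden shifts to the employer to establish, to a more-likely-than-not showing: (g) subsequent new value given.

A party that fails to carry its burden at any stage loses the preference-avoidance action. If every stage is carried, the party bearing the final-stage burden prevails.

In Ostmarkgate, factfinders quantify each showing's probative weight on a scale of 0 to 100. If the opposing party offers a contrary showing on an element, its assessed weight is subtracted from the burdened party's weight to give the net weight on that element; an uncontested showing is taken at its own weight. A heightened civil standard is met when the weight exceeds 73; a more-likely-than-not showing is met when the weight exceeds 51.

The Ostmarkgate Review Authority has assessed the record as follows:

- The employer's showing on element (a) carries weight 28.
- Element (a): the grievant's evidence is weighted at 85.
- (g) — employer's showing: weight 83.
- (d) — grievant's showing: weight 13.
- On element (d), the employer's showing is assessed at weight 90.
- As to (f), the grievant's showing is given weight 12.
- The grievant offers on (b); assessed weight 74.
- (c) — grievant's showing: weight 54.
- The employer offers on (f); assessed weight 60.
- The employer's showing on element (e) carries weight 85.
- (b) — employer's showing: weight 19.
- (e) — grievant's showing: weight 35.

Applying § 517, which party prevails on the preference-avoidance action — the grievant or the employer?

grievant

Stage 1 — burden on grievant; standard: a more-likely-than-not showing (weight exceeds 51).
    (a): 85 − 28 = 57 > 51 [met]
    (b): 74 − 19 = 55 > 51 [met]
    (c): 54 > 51 [met]
  All elements met. The burden passes to the employer.
Stage 2 — burden on employer; standard: a heightened civil standard (weight exceeds 73).
    (d): 90 − 13 = 77 > 73 [met]
  Stage 2 is satisfied; the employer continues to bear the burden.
Stage 3 — burden on employer; standard: a more-likely-than-not showing (weight exceeds 51).
    (e): 85 − 35 = 50 ≤ 51 [not met]
    (f): 60 − 12 = 48 ≤ 51 [not met]
  Not every element is met, so the employer fails to carry Stage 3.
The analysis ends at Stage 3; the grievant prevails.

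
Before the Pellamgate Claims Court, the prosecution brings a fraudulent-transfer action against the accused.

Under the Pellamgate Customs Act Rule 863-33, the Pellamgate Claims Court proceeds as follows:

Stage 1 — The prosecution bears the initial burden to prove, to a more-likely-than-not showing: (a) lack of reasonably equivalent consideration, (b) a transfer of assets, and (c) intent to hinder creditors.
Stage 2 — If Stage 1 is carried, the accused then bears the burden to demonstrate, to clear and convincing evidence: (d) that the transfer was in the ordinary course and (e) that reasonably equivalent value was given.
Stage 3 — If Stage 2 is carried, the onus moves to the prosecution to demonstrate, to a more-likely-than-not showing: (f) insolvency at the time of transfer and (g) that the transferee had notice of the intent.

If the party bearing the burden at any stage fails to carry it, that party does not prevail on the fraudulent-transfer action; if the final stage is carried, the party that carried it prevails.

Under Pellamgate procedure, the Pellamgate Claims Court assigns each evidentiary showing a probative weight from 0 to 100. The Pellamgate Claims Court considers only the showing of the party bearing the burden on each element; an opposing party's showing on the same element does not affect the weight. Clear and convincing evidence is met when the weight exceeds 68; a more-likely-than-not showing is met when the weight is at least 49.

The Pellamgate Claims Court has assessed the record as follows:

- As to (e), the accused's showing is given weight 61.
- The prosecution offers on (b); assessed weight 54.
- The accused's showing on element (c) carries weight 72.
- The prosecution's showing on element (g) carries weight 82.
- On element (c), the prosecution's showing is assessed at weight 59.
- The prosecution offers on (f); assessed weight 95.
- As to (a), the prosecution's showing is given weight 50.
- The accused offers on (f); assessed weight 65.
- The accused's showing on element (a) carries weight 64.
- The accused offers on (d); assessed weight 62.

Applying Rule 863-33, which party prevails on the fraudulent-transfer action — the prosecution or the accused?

prosecution

Stage 1 — burden on prosecution; standard: a more-likely-than-not showing (weight is at least 49).
    (a): 50 (accused's 64 disregarded) ≥ 49 [met]
    (b): 54 ≥ 49 [met]
    (c): 59 (accused's 72 disregarded) ≥ 49 [met]
  Stage 1 carried; the burden shifts to the accused.
Stage 2 — burden on accused; standard: clear and convincing evidence (weight exceeds 68).
    (d): 62 ≤ 68 [not met]
    (e): 61 ≤ 68 [not met]
  Stage 2 not carried; the accused fails its burden.
So the prosecution prevails.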